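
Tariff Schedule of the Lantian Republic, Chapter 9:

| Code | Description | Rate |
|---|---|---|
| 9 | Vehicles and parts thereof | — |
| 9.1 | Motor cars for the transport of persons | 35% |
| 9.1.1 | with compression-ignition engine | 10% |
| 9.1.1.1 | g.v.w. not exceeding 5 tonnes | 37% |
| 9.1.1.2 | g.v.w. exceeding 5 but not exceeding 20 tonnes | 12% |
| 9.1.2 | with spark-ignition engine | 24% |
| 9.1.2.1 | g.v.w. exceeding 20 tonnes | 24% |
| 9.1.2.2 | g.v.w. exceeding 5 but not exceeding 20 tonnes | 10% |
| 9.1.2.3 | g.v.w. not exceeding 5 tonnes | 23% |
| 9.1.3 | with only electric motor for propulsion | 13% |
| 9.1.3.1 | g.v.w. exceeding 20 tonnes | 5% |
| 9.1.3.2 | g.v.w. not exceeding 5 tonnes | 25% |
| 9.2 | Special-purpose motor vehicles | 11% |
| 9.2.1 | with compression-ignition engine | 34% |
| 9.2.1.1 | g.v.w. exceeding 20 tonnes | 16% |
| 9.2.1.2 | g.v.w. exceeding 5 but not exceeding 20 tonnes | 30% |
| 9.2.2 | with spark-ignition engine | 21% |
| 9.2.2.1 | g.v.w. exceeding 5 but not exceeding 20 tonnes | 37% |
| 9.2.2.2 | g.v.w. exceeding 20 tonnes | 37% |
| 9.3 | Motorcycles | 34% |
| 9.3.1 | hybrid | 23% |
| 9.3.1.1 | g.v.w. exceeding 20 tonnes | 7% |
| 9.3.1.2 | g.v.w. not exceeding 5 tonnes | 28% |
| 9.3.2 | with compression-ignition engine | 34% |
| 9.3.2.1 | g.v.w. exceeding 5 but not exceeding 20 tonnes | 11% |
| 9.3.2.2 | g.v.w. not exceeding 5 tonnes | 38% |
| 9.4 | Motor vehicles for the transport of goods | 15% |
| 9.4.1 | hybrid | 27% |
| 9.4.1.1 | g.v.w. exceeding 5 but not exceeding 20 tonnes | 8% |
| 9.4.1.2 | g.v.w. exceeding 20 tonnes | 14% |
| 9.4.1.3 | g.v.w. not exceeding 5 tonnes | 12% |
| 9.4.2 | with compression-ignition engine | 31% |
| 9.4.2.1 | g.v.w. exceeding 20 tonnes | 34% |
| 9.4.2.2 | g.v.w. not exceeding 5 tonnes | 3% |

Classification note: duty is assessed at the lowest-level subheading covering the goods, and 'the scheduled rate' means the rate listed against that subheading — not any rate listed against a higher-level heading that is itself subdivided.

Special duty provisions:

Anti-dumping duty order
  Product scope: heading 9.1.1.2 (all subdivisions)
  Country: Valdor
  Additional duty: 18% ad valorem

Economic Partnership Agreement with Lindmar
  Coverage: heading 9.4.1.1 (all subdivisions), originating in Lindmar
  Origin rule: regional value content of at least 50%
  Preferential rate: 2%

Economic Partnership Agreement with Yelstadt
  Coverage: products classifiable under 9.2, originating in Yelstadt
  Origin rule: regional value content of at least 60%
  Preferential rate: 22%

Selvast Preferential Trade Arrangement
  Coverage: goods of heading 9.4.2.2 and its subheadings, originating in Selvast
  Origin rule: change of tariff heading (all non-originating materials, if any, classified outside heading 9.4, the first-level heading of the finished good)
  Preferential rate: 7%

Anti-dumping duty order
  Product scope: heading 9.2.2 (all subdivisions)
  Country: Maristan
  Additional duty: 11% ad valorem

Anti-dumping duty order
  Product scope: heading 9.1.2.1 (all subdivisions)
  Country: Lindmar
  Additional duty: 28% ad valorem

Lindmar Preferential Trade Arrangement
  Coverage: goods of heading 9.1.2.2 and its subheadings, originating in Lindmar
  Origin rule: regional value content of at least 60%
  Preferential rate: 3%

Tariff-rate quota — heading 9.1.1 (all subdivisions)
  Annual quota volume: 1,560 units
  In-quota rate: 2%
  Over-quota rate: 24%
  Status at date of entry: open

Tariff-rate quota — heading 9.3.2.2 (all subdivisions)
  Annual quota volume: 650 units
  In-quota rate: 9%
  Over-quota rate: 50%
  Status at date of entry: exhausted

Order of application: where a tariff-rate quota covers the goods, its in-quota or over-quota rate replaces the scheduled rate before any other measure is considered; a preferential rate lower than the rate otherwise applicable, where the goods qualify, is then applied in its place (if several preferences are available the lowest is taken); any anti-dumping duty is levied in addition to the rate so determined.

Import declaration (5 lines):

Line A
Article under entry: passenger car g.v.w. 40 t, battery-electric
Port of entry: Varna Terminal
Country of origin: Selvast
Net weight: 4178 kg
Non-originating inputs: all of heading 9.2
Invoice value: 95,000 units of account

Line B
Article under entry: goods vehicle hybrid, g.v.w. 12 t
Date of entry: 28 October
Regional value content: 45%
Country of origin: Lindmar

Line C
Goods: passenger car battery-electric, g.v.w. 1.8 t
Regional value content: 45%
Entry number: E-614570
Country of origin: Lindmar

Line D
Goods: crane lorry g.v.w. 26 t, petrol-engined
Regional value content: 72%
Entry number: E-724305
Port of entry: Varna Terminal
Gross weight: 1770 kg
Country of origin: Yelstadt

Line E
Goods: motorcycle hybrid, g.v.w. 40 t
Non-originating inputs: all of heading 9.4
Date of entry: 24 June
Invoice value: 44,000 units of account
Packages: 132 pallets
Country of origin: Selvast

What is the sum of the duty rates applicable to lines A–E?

Line A: passenger car → 9.1; battery-electric → 9.1.3; g.v.w. 40 t → 9.1.3.1. Scheduled 5%. Selvast agreement on 9.4.2.2: 9.1.3.1 not covered. → 5%.
Line B: goods vehicle → 9.4; hybrid → 9.4.1; g.v.w. 12 t → 9.4.1.1. Scheduled 8%. Lindmar agreement on 9.4.1.1: RVC < 50%; Lindmar agreement on 9.1.2.2: 9.4.1.1 not covered. → 8%.
Line C: passenger car → 9.1; battery-electric → 9.1.3; g.v.w. 1.8 t → 9.1.3.2. Scheduled 25%. Lindmar agreement on 9.4.1.1: 9.1.3.2 not covered; Lindmar agreement on 9.1.2.2: 9.1.3.2 not covered. → 25%.
Line D: crane lorry → 9.2; petrol-engined → 9.2.2; g.v.w. 26 t → 9.2.2.2. Scheduled 37%. Yelstadt agreement on 9.2: RVC ≥ 60% → 22% available; preferential 22%. → 22%.
Line E: motorcycle → 9.3; hybrid → 9.3.1; g.v.w. 40 t → 9.3.1.1. Scheduled 7%. Selvast agreement on 9.4.2.2: 9.3.1.1 not covered. → 7%.
Sum: 5% + 8% + 25% + 22% + 7% = 67%.

67%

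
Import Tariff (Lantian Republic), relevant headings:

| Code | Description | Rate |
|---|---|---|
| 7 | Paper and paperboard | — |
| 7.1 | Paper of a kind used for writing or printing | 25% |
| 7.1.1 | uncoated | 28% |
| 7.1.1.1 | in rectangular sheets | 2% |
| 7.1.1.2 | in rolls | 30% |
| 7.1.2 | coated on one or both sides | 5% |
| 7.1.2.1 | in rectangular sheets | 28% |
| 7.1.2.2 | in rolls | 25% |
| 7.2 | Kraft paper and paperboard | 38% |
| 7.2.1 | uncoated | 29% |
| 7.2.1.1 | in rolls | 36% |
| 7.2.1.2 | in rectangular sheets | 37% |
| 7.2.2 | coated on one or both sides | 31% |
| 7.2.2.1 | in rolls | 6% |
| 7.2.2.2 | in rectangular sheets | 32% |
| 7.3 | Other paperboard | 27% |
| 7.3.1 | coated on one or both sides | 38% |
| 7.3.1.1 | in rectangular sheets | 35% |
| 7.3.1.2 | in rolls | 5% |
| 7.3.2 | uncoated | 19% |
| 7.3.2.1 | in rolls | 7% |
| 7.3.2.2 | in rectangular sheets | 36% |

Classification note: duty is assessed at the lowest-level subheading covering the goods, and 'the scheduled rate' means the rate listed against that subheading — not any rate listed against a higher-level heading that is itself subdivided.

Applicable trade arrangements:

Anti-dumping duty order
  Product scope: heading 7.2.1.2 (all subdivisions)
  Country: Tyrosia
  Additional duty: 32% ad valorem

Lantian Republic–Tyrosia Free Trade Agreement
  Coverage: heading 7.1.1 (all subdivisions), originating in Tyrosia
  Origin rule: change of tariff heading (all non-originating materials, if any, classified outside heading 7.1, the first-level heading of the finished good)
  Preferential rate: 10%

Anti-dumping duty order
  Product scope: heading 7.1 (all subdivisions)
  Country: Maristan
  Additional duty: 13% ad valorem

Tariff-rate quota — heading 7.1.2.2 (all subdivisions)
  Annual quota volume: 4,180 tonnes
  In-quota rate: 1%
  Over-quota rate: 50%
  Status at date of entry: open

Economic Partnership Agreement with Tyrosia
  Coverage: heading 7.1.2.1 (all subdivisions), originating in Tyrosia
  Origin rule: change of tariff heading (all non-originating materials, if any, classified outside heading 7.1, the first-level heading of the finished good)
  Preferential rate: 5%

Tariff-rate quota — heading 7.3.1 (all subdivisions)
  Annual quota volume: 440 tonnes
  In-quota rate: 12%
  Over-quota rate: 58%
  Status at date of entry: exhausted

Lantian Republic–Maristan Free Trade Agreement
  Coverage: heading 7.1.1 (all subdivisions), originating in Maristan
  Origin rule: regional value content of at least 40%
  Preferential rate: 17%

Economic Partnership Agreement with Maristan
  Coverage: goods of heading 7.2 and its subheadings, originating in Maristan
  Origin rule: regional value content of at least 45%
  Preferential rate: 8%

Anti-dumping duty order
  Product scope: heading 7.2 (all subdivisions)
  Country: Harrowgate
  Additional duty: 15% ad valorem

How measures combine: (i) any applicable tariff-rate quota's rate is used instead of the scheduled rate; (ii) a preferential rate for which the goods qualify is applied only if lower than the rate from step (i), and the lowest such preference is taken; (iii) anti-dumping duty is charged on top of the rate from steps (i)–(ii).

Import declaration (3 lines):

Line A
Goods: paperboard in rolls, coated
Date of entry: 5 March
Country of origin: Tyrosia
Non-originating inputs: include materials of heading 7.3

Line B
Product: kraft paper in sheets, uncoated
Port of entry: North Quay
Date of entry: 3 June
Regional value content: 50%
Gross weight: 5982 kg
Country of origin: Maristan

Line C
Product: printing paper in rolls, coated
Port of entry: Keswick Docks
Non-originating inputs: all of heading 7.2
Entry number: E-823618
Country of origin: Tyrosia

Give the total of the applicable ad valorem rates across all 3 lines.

Line A: paperboard → 7.3; coated → 7.3.1; in rolls → 7.3.1.2. Scheduled 5%. quota on 7.3.1 exhausted → over-quota 58%; Tyrosia agreement on 7.1.1: 7.3.1.2 not covered; Tyrosia agreement on 7.1.2.1: 7.3.1.2 not covered. → 58%.
Line B: kraft paper → 7.2; uncoated → 7.2.1; in sheets → 7.2.1.2. Scheduled 37%. Maristan agreement on 7.1.1: 7.2.1.2 not covered; Maristan agreement on 7.2: RVC ≥ 45% → 8% available; preferential 8%. → 8%.
Line C: printing paper → 7.1; coated → 7.1.2; in rolls → 7.1.2.2. Scheduled 25%. quota on 7.1.2.2 open → in-quota 1%; Tyrosia agreement on 7.1.1: 7.1.2.2 not covered; Tyrosia agreement on 7.1.2.1: 7.1.2.2 not covered. → 1%.
Sum: 58% + 8% + 1% = 67%.

67%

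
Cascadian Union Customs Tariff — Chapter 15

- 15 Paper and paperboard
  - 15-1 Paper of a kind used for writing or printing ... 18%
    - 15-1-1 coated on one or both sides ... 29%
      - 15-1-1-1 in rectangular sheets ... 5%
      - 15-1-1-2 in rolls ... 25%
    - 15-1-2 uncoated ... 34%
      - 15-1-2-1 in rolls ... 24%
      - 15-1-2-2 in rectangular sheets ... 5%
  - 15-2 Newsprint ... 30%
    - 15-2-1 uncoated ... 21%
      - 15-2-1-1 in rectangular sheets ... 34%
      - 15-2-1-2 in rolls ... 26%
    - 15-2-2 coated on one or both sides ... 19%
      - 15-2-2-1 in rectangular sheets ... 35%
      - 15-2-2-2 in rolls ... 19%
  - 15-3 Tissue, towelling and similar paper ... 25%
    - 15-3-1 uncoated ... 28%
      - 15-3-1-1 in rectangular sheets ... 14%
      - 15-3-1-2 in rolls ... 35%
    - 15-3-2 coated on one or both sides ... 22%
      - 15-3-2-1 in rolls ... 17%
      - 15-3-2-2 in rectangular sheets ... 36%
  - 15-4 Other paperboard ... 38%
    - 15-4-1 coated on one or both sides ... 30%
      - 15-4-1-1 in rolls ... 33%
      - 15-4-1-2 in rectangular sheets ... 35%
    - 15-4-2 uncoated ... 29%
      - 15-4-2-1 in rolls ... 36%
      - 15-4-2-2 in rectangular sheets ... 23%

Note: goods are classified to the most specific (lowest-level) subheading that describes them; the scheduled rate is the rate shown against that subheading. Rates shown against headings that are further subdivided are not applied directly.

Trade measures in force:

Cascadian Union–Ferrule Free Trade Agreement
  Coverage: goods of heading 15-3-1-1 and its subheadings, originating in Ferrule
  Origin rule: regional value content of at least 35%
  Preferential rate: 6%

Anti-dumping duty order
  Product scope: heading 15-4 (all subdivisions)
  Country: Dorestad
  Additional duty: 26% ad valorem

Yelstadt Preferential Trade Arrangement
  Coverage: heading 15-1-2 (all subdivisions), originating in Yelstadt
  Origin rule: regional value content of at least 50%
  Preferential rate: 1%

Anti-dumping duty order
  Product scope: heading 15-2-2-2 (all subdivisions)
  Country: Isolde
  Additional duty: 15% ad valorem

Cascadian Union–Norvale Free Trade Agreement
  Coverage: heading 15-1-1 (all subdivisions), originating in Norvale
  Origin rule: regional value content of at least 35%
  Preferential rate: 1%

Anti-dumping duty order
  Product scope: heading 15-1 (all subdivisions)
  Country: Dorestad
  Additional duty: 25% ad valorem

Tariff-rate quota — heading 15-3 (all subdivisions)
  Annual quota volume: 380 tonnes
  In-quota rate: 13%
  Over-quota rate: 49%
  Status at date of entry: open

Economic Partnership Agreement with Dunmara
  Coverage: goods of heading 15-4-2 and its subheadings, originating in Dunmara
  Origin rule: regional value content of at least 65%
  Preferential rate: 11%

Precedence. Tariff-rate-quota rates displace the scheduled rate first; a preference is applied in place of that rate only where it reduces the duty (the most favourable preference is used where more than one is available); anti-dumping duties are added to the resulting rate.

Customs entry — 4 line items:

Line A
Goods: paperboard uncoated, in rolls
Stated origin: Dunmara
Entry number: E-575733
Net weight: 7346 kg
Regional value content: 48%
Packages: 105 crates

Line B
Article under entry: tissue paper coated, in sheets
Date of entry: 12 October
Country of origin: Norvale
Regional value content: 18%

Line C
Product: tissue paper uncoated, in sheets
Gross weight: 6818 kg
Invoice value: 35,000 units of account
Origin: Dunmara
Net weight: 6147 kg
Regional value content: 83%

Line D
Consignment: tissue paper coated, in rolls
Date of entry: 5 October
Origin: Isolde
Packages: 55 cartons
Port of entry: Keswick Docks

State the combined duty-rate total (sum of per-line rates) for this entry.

Line A: paperboard → 15-4; uncoated → 15-4-2; in rolls → 15-4-2-1. Scheduled 36%. Dunmara agreement on 15-4-2: RVC < 65%. → 36%.
Line B: tissue paper → 15-3; coated → 15-3-2; in sheets → 15-3-2-2. Scheduled 36%. quota on 15-3 open → in-quota 13%; Norvale agreement on 15-1-1: 15-3-2-2 not covered. → 13%.
Line C: tissue paper → 15-3; uncoated → 15-3-1; in sheets → 15-3-1-1. Scheduled 14%. quota on 15-3 open → in-quota 13%; Dunmara agreement on 15-4-2: 15-3-1-1 not covered. → 13%.
Line D: tissue paper → 15-3; coated → 15-3-2; in rolls → 15-3-2-1. Scheduled 17%. quota on 15-3 open → in-quota 13%. → 13%.
Sum: 36% + 13% + 13% + 13% = 75%.

75%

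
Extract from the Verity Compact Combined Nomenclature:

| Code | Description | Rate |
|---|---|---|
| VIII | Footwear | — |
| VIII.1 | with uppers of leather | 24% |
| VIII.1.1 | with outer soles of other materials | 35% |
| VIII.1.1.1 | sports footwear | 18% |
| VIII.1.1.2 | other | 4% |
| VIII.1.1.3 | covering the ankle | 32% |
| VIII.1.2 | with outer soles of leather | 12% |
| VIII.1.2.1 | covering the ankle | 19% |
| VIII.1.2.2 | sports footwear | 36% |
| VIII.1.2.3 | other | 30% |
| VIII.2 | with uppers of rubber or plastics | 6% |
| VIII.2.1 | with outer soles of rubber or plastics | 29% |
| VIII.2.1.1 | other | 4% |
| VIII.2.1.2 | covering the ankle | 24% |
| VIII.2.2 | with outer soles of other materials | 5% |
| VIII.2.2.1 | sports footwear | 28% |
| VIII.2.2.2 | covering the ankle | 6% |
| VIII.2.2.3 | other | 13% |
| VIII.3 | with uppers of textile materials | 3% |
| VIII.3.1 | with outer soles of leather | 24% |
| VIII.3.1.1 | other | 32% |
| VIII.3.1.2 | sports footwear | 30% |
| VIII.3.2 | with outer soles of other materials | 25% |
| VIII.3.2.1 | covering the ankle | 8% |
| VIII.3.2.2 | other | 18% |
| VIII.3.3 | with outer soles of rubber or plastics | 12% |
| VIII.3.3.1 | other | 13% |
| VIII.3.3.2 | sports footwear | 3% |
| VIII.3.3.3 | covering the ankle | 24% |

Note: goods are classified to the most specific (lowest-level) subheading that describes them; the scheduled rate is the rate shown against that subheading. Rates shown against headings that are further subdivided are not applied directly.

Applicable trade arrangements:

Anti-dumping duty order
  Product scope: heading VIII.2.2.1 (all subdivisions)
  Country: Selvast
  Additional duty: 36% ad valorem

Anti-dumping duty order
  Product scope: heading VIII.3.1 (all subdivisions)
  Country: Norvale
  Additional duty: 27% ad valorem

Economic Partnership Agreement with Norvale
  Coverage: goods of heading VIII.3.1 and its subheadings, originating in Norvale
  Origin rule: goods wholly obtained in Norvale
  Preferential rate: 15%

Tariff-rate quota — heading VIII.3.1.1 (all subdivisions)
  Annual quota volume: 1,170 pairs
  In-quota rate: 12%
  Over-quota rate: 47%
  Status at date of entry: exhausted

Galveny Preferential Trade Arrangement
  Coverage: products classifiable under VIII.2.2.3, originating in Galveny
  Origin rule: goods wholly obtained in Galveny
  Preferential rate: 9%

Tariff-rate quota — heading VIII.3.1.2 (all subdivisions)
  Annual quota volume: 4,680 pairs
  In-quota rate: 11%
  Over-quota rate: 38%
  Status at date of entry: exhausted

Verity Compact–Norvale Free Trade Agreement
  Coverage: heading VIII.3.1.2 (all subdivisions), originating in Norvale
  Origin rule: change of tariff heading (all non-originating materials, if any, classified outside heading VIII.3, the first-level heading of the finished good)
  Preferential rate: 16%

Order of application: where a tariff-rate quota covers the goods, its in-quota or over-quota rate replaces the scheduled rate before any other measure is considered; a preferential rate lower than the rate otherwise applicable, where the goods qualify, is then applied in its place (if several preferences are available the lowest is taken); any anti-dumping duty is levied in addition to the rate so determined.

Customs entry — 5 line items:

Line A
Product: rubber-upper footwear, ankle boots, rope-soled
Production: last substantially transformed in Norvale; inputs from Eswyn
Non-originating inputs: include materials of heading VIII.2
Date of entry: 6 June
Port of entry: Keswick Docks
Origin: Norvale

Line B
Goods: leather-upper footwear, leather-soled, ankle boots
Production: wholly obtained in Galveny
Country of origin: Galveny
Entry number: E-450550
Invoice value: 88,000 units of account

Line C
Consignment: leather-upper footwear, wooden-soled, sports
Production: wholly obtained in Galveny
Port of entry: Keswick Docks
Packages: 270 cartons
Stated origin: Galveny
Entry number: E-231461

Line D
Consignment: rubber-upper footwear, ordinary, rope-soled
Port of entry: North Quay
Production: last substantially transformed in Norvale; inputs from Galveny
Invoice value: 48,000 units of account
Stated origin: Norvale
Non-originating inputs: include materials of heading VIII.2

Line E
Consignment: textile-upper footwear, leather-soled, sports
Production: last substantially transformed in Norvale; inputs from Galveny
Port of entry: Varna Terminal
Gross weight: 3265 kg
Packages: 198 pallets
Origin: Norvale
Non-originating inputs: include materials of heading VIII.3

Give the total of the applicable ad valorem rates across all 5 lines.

121%

Line A: rubber-upper → VIII.2; rope-soled → VIII.2.2; ankle boots → VIII.2.2.2. Scheduled 6%. Norvale agreement on VIII.3.1: VIII.2.2.2 not covered; Norvale agreement on VIII.3.1.2: VIII.2.2.2 not covered. → 6%.
Line B: leather-upper → VIII.1; leather-soled → VIII.1.2; ankle boots → VIII.1.2.1. Scheduled 19%. Galveny agreement on VIII.2.2.3: VIII.1.2.1 not covered. → 19%.
Line C: leather-upper → VIII.1; wooden-soled → VIII.1.1; sports → VIII.1.1.1. Scheduled 18%. Galveny agreement on VIII.2.2.3: VIII.1.1.1 not covered. → 18%.
Line D: rubber-upper → VIII.2; rope-soled → VIII.2.2; ordinary → VIII.2.2.3. Scheduled 13%. Norvale agreement on VIII.3.1: VIII.2.2.3 not covered; Norvale agreement on VIII.3.1.2: VIII.2.2.3 not covered. → 13%.
Line E: textile-upper → VIII.3; leather-soled → VIII.3.1; sports → VIII.3.1.2. Scheduled 30%. quota on VIII.3.1.2 exhausted → over-quota 38%; Norvale agreement on VIII.3.1: not wholly obtained; Norvale agreement on VIII.3.1.2: CTH not met; anti-dumping (Norvale, VIII.3.1): +27%; total 38% + 27% = 65%. → 65%.
Sum: 6% + 19% + 18% + 13% + 65% = 121%.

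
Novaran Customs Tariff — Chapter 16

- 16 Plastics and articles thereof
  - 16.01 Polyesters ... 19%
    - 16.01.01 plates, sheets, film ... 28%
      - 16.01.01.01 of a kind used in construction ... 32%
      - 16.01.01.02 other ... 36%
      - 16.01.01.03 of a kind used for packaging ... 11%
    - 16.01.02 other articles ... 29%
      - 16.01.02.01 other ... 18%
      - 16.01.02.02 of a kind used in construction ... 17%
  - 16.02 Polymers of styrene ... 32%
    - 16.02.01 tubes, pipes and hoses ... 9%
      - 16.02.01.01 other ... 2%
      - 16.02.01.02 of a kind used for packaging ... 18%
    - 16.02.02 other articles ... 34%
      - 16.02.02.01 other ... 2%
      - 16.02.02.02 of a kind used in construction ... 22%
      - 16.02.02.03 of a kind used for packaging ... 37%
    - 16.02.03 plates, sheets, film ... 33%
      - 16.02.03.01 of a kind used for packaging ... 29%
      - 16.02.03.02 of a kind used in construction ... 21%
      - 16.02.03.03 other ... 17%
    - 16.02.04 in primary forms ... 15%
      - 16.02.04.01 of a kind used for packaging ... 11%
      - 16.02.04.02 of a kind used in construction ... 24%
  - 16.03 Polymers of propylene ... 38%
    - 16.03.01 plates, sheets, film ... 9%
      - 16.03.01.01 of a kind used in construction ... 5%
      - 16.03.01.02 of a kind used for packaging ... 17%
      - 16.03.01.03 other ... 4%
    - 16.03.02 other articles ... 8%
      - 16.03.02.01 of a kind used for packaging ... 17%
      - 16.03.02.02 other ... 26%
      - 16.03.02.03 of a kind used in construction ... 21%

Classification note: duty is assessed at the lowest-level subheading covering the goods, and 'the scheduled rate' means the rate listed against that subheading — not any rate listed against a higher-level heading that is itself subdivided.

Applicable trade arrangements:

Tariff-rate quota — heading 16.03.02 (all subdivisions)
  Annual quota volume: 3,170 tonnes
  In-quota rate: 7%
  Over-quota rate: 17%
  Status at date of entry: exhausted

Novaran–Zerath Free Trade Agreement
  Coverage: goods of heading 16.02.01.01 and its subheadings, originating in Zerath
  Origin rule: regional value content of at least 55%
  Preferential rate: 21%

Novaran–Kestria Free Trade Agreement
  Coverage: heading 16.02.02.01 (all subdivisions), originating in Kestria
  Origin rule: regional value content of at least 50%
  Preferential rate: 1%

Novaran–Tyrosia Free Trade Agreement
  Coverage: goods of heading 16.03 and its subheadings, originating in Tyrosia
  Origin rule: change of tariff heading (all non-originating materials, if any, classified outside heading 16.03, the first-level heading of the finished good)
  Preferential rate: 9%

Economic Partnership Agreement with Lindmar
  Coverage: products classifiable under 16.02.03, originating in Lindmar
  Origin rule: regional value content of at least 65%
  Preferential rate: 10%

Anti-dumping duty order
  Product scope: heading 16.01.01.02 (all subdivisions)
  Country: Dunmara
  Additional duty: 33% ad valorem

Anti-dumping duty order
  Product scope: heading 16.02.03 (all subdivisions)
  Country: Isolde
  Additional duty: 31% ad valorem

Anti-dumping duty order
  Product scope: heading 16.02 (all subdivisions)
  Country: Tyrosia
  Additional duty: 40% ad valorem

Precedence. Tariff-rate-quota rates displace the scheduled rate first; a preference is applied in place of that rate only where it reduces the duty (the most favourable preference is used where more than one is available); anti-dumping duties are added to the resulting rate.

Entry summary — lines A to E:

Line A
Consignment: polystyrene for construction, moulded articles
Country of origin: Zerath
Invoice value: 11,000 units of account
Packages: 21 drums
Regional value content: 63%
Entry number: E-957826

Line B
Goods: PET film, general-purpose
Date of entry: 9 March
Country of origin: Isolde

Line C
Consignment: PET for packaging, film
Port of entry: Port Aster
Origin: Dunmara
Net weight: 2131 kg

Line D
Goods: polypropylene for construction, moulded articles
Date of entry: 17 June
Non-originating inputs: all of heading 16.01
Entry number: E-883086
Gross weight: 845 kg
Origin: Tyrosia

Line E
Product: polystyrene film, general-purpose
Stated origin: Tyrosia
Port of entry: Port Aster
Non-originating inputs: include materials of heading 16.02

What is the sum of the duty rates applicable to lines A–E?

135%

Line A: polystyrene → 16.02; moulded articles → 16.02.02; for construction → 16.02.02.02. Scheduled 22%. Zerath agreement on 16.02.01.01: 16.02.02.02 not covered. → 22%.
Line B: PET → 16.01; film → 16.01.01; general-purpose → 16.01.01.02. Scheduled 36%. No special measure applies. → 36%.
Line C: PET → 16.01; film → 16.01.01; for packaging → 16.01.01.03. Scheduled 11%. No special measure applies. → 11%.
Line D: polypropylene → 16.03; moulded articles → 16.03.02; for construction → 16.03.02.03. Scheduled 21%. quota on 16.03.02 exhausted → over-quota 17%; Tyrosia agreement on 16.03: CTH met → 9% available; preferential 9%. → 9%.
Line E: polystyrene → 16.02; film → 16.02.03; general-purpose → 16.02.03.03. Scheduled 17%. Tyrosia agreement on 16.03: 16.02.03.03 not covered; anti-dumping (Tyrosia, 16.02): +40%; total 17% + 40% = 57%. → 57%.
Sum: 22% + 36% + 11% + 9% + 57% = 135%.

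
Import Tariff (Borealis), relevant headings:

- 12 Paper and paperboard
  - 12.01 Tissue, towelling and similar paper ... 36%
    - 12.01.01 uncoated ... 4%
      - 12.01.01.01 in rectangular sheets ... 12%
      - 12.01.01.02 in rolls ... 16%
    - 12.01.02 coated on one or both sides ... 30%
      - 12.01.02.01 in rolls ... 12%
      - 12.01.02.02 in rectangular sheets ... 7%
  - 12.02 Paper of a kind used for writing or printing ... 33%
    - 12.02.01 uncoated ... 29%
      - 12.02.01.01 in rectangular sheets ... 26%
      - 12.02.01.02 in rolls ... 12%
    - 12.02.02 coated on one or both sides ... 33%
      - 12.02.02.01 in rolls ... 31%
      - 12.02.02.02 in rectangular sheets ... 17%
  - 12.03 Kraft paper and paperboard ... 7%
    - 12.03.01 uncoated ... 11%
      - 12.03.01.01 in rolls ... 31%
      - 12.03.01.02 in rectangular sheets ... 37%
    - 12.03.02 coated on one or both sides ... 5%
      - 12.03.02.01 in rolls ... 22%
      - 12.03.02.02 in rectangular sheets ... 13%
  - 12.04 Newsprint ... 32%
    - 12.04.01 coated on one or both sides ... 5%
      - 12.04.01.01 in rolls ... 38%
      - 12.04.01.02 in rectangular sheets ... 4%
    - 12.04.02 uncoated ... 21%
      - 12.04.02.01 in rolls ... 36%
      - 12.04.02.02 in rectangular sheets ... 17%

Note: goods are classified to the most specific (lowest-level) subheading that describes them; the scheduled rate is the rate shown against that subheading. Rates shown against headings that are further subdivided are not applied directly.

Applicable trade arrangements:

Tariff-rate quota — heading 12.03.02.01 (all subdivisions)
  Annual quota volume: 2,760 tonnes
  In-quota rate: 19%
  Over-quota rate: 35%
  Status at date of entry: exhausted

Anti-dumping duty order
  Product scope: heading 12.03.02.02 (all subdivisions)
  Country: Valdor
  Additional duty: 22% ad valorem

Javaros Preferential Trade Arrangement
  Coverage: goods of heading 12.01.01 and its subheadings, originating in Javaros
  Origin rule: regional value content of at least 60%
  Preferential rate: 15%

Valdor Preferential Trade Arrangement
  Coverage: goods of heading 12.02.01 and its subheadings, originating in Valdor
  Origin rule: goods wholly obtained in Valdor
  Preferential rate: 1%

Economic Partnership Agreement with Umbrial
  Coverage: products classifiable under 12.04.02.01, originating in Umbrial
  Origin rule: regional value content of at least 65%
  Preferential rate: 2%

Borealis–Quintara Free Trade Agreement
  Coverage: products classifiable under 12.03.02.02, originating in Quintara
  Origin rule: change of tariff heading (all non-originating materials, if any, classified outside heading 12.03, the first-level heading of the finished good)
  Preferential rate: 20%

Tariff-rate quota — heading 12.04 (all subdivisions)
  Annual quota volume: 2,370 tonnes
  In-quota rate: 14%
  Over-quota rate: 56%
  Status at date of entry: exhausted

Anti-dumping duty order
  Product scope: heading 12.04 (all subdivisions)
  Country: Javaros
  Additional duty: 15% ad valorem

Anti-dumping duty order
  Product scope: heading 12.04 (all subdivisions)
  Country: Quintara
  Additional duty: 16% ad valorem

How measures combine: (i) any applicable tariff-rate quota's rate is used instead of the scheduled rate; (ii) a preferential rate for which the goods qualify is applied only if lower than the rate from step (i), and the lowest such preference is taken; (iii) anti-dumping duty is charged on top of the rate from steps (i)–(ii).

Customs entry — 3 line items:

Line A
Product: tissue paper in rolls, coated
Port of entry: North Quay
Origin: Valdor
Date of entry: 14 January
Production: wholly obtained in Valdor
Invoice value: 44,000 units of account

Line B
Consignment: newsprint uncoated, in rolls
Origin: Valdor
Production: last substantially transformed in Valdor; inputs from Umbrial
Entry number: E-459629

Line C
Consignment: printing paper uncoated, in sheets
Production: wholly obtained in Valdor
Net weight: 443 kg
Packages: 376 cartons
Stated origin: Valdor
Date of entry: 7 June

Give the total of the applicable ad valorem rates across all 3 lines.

Line A: tissue paper → 12.01; coated → 12.01.02; in rolls → 12.01.02.01. Scheduled 12%. Valdor agreement on 12.02.01: 12.01.02.01 not covered. → 12%.
Line B: newsprint → 12.04; uncoated → 12.04.02; in rolls → 12.04.02.01. Scheduled 36%. quota on 12.04 exhausted → over-quota 56%; Valdor agreement on 12.02.01: 12.04.02.01 not covered. → 56%.
Line C: printing paper → 12.02; uncoated → 12.02.01; in sheets → 12.02.01.01. Scheduled 26%. Valdor agreement on 12.02.01: wholly obtained → 1% available; preferential 1%. → 1%.
Sum: 12% + 56% + 1% = 69%.

69%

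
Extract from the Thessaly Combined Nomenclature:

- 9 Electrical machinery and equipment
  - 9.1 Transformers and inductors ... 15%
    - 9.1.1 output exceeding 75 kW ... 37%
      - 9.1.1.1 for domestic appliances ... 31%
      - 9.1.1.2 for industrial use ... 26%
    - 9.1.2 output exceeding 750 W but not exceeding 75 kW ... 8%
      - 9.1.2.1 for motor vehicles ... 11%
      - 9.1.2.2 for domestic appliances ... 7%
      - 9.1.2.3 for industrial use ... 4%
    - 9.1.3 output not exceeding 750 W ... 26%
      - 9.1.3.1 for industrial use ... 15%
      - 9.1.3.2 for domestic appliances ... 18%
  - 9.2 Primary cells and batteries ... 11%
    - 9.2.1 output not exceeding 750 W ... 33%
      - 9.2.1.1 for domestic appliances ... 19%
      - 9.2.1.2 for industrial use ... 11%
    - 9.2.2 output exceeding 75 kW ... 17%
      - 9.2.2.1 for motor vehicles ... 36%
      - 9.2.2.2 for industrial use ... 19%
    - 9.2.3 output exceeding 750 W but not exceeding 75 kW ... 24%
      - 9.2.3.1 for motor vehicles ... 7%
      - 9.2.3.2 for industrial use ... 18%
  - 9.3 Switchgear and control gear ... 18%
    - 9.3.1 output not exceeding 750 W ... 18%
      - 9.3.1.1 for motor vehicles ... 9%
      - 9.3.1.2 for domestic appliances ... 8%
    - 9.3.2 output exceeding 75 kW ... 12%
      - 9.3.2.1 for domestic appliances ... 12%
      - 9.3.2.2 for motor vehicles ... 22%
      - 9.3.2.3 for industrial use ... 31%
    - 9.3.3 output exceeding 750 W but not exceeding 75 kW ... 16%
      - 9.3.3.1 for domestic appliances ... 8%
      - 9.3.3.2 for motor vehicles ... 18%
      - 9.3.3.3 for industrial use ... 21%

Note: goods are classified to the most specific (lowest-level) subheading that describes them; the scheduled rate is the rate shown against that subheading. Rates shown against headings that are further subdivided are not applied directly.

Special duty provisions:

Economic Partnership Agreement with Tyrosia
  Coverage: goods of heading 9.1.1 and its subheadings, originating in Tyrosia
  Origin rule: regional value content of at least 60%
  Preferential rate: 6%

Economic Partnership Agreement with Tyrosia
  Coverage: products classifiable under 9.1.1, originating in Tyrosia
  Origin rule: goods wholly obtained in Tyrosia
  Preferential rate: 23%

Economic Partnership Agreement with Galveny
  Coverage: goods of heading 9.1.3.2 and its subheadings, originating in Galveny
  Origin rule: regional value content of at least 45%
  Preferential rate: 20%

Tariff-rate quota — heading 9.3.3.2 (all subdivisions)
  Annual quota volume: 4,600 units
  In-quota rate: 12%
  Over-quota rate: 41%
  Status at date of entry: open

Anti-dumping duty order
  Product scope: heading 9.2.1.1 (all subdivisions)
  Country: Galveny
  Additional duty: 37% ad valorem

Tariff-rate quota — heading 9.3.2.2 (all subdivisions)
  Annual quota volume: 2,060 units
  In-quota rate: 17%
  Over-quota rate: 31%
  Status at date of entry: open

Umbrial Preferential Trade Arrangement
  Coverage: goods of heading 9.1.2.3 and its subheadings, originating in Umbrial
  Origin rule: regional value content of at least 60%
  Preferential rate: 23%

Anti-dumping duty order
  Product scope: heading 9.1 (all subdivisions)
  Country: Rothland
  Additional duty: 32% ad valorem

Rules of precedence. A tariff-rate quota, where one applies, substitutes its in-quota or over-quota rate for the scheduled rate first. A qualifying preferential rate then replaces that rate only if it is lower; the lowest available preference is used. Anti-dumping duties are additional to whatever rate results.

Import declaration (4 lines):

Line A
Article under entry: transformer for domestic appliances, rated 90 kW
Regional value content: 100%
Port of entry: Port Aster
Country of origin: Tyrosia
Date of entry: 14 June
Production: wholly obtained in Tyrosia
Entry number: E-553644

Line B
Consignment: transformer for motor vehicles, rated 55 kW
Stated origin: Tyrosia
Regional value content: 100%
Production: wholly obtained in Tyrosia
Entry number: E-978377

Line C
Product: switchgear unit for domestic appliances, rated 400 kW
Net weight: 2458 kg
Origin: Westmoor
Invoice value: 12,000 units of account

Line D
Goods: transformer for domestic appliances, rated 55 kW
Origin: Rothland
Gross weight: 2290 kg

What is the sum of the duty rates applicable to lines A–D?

68%

Line A: transformer → 9.1; rated 90 kW → 9.1.1; for domestic appliances → 9.1.1.1. Scheduled 31%. Tyrosia agreement on 9.1.1: RVC ≥ 60% → 6% available; Tyrosia agreement on 9.1.1: wholly obtained → 23% available; preferential 6%. → 6%.
Line B: transformer → 9.1; rated 55 kW → 9.1.2; for motor vehicles → 9.1.2.1. Scheduled 11%. Tyrosia agreement on 9.1.1: 9.1.2.1 not covered; Tyrosia agreement on 9.1.1: 9.1.2.1 not covered. → 11%.
Line C: switchgear unit → 9.3; rated 400 kW → 9.3.2; for domestic appliances → 9.3.2.1. Scheduled 12%. No special measure applies. → 12%.
Line D: transformer → 9.1; rated 55 kW → 9.1.2; for domestic appliances → 9.1.2.2. Scheduled 7%. anti-dumping (Rothland, 9.1): +32%; total 7% + 32% = 39%. → 39%.
Sum: 6% + 11% + 12% + 39% = 68%.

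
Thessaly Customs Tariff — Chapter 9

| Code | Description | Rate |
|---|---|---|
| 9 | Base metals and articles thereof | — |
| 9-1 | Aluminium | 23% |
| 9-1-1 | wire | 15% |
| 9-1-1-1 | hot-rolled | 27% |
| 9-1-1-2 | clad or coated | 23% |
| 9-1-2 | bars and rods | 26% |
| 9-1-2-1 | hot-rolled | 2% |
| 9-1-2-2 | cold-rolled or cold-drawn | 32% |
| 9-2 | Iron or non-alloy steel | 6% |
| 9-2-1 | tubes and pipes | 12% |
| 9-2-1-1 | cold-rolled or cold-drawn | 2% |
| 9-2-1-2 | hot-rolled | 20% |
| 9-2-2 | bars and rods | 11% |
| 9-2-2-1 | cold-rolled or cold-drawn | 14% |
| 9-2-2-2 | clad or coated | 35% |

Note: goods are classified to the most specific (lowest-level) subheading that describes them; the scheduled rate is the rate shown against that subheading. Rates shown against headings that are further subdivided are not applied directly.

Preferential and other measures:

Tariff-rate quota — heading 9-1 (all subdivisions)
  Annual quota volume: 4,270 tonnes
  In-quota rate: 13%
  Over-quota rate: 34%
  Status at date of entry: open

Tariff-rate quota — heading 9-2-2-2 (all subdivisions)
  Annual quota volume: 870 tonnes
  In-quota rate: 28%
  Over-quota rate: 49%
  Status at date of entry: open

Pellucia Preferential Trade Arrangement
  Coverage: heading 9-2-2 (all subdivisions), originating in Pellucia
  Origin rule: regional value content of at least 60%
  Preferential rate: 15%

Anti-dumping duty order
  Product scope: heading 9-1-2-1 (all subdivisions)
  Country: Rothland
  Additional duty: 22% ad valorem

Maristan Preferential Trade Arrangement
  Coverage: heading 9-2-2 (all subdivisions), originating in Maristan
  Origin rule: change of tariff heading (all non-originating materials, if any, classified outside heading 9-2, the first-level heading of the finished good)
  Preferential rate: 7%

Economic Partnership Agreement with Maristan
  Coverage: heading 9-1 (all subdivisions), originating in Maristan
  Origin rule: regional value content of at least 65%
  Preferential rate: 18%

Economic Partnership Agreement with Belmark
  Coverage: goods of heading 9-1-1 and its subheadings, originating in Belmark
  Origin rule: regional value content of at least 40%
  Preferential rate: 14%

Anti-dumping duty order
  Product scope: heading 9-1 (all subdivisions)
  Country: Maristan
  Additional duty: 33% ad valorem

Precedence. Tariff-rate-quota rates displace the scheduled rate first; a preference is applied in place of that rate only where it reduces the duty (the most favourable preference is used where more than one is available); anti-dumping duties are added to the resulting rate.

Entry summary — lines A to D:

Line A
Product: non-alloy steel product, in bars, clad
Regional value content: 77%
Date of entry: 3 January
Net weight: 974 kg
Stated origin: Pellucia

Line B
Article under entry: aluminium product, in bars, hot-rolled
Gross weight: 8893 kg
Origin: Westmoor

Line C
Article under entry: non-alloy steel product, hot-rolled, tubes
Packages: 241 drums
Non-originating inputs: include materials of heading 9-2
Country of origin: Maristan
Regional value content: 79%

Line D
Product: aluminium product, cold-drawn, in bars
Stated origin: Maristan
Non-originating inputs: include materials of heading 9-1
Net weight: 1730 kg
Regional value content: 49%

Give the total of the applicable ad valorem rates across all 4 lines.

Line A: non-alloy steel → 9-2; in bars → 9-2-2; clad → 9-2-2-2. Scheduled 35%. quota on 9-2-2-2 open → in-quota 28%; Pellucia agreement on 9-2-2: RVC ≥ 60% → 15% available; preferential 15%. → 15%.
Line B: aluminium → 9-1; in bars → 9-1-2; hot-rolled → 9-1-2-1. Scheduled 2%. quota on 9-1 open → in-quota 13%. → 13%.
Line C: non-alloy steel → 9-2; tubes → 9-2-1; hot-rolled → 9-2-1-2. Scheduled 20%. Maristan agreement on 9-2-2: 9-2-1-2 not covered; Maristan agreement on 9-1: 9-2-1-2 not covered. → 20%.
Line D: aluminium → 9-1; in bars → 9-1-2; cold-drawn → 9-1-2-2. Scheduled 32%. quota on 9-1 open → in-quota 13%; Maristan agreement on 9-2-2: 9-1-2-2 not covered; Maristan agreement on 9-1: RVC < 65%; anti-dumping (Maristan, 9-1): +33%; total 13% + 33% = 46%. → 46%.
Sum: 15% + 13% + 20% + 46% = 94%.

94%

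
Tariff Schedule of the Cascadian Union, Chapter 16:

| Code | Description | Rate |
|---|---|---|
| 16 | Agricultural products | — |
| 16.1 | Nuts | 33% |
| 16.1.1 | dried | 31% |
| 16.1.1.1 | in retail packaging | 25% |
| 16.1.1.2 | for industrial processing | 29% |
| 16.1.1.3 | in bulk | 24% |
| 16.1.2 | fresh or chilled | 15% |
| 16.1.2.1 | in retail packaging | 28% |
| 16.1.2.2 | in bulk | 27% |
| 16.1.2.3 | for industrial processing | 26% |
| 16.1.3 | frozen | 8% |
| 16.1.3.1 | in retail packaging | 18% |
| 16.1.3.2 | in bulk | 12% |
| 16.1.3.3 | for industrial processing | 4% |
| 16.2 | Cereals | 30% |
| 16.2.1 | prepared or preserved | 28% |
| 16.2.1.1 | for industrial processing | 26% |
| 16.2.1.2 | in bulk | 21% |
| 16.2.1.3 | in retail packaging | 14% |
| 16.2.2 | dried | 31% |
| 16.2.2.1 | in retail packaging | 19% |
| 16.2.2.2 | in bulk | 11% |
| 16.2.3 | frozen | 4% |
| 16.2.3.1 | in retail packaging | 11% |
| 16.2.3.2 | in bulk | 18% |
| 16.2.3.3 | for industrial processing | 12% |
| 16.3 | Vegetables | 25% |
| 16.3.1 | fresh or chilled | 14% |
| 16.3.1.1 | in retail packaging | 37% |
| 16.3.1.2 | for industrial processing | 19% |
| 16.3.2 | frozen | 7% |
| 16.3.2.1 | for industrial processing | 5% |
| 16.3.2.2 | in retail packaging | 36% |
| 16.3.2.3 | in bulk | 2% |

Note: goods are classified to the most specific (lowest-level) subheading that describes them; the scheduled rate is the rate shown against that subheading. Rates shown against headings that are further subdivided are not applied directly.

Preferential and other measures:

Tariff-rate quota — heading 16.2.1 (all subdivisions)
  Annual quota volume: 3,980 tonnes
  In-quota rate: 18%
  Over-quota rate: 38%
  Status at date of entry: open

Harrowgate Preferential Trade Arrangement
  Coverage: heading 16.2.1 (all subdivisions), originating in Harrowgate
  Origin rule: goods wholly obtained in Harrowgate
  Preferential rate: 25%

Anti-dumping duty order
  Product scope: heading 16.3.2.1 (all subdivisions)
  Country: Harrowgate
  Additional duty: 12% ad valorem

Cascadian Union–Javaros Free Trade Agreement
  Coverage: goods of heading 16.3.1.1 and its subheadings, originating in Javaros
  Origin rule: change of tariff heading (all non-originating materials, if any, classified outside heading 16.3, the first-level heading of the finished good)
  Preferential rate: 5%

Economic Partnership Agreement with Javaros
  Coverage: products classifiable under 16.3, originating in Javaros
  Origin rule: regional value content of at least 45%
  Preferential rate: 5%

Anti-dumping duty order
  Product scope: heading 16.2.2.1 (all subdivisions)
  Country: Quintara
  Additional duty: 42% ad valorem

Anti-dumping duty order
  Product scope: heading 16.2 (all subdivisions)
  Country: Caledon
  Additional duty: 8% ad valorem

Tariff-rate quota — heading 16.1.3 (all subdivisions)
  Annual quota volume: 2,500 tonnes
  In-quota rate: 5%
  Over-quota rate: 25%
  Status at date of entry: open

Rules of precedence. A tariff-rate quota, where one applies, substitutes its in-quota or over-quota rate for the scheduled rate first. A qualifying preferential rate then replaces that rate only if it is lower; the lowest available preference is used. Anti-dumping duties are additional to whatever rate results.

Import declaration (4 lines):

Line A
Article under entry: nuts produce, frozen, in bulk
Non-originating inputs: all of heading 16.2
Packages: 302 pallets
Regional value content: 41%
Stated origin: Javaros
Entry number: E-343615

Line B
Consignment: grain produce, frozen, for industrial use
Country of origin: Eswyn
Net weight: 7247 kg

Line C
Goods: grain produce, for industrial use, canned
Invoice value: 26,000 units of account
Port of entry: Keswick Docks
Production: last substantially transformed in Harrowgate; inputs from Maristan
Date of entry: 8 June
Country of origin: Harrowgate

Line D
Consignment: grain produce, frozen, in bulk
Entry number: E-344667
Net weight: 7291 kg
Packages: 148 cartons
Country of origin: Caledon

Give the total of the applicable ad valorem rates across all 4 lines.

61%

Line A: nuts → 16.1; frozen → 16.1.3; in bulk → 16.1.3.2. Scheduled 12%. quota on 16.1.3 open → in-quota 5%; Javaros agreement on 16.3.1.1: 16.1.3.2 not covered; Javaros agreement on 16.3: 16.1.3.2 not covered. → 5%.
Line B: grain → 16.2; frozen → 16.2.3; for industrial use → 16.2.3.3. Scheduled 12%. No special measure applies. → 12%.
Line C: grain → 16.2; canned → 16.2.1; for industrial use → 16.2.1.1. Scheduled 26%. quota on 16.2.1 open → in-quota 18%; Harrowgate agreement on 16.2.1: not wholly obtained. → 18%.
Line D: grain → 16.2; frozen → 16.2.3; in bulk → 16.2.3.2. Scheduled 18%. anti-dumping (Caledon, 16.2): +8%; total 18% + 8% = 26%. → 26%.
Sum: 5% + 12% + 18% + 26% = 61%.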